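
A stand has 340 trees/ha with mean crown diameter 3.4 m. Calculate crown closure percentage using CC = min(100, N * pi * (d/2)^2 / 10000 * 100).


(d/2)^2 = (3.4/2)^2 = 1.7^2 = 2.89
Crown area = 3.141593 * 2.89 = 9.07920 m^2
N * area / 10000 * 100 = 340 * 9.07920 / 10000 * 100 = 30.8693
CC = min(100, 30.8693) = 30.8693 ≈ 30.9%

30.9%


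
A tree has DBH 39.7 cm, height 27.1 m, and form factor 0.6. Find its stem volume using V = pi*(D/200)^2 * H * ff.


(D/200)^2 = (39.7/200)^2 = 0.1985^2 = 0.03940225
BA = 3.141593 * 0.03940225 = 0.123786 m^2
V = 0.123786 * 27.1 * 0.6 = 2.01276 ≈ 2.013 m^3

2.013 m^3


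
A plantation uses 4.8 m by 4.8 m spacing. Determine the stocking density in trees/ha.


N = 10000 / 4.8^2 = 10000 / 23.04 = 434.028 ≈ 434 trees/ha

434 trees/ha


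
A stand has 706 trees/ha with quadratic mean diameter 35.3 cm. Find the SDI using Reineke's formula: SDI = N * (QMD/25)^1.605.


QMD/25 = 35.3/25 = 1.412
(1.412)^1.605 = exp(1.605 * ln(1.412)) = exp(1.605 * 0.345007) = exp(0.553736) = 1.73974
SDI = 706 * 1.73974 = 1228.26 ≈ 1228

1228


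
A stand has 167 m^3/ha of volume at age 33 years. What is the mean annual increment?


MAI = 167 / 33 = 5.0606 ≈ 5.06 m^3/ha/yr

5.06 m^3/ha/yr


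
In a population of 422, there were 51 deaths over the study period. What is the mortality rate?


Mortality rate = 51 / 422 = 0.120853 ≈ 0.1209

0.1209


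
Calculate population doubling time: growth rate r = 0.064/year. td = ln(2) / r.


td = ln(2) / 0.064 = 0.693147 / 0.064 = 10.8304 ≈ 10.8 years

10.8 years


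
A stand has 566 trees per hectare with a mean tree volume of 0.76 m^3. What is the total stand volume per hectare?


V_stand = 566 * 0.76 = 430.16 ≈ 430.2 m^3/ha

430.2 m^3/ha


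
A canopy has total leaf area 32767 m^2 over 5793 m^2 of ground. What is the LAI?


LAI = 32767 / 5793 = 5.6563 ≈ 5.66

5.66


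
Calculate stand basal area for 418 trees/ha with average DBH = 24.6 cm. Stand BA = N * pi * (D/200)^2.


(D/200)^2 = (24.6/200)^2 = 0.123^2 = 0.015129
Individual BA = 3.141593 * 0.015129 = 0.0475292 m^2
Stand BA = 418 * 0.0475292 = 19.8672 ≈ 19.87 m^2/ha

19.87 m^2/ha


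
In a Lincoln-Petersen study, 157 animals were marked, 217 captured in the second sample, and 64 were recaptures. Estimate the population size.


N = M * C / R = 157 * 217 / 64 = 34069 / 64 = 532.33 ≈ 532

532 individuals


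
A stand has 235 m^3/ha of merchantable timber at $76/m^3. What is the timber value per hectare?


Value = 235 * 76 = $17860/ha

$17860/ha


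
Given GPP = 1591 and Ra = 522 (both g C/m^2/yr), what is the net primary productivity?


NPP = GPP - Ra = 1591 - 522 = 1069 g C/m^2/yr

1069 g C/m^2/yr


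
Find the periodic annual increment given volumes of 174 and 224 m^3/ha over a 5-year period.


PAI = (V2 - V1) / period = (224 - 174) / 5 = 50 / 5 = 10.00 m^3/ha/yr

10.00 m^3/ha/yr


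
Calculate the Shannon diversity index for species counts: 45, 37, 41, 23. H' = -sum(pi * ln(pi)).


Total N = 45 + 37 + 41 + 23 = 146
Per-species terms:
  p = 45/146 = 0.308219; ln(p) = -1.176945; p*ln(p) = 0.308219 * (-1.176945) = -0.362757
  p = 37/146 = 0.253425; ln(p) = -1.372687; p*ln(p) = 0.253425 * (-1.372687) = -0.347873
  p = 41/146 = 0.280822; ln(p) = -1.270034; p*ln(p) = 0.280822 * (-1.270034) = -0.356653
  p = 23/146 = 0.157534; ln(p) = -1.848114; p*ln(p) = 0.157534 * (-1.848114) = -0.291141
sum(p*ln(p)) = (-0.362757) + (-0.347873) + (-0.356653) + (-0.291141) = -1.358424
H' = -(-1.358424) = 1.358424 ≈ 1.3584

1.3584


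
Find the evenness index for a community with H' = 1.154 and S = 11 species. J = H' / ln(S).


ln(11) = 2.39790
J = H' / ln(S) = 1.154 / 2.39790 = 0.481254 ≈ 0.4813

0.4813


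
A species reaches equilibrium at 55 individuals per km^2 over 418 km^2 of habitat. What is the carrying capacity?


K = 55 * 418 = 22990 individuals

22990 individuals


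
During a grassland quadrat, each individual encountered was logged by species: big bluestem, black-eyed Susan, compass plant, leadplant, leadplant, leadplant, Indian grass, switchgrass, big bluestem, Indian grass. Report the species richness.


Total individuals logged = 10
Distinct species (count of individuals): big bluestem (2), black-eyed Susan (1), compass plant (1), leadplant (3), Indian grass (2), switchgrass (1)
Species richness = number of distinct species = 6

6


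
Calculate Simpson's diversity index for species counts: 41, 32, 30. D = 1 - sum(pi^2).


Total N = 41 + 32 + 30 = 103
Per-species terms:
  p = 41/103 = 0.398058; p^2 = 0.398058^2 = 0.158450
  p = 32/103 = 0.310680; p^2 = 0.310680^2 = 0.096522
  p = 30/103 = 0.291262; p^2 = 0.291262^2 = 0.084834
sum(p^2) = 0.158450 + 0.096522 + 0.084834 = 0.339806
D = 1 - 0.339806 = 0.660194 ≈ 0.6602

0.6602


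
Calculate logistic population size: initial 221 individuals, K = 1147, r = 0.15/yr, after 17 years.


(K - N0)/N0 = (1147 - 221)/221 = 926/221 = 4.19005
r*t = 0.15 * 17 = 2.55; exp(-2.55) = 0.0780817
4.19005 * 0.0780817 = 0.327166
1 + 0.327166 = 1.32717
N = 1147 / 1.32717 = 864.245 ≈ 864

864


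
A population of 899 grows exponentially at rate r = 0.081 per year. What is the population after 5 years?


r*t = 0.081 * 5 = 0.405
exp(0.405) = 1.49930
N = 899 * 1.49930 = 1347.87 ≈ 1348

1348


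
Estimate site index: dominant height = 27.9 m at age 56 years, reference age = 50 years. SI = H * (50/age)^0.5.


50/56 = 0.892857
(0.892857)^0.5 = 0.944911
SI = 27.9 * 0.944911 = 26.3630 ≈ 26.4 m

26.4 m


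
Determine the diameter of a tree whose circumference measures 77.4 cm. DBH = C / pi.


DBH = C / pi = 77.4 / 3.141593 = 24.6372 ≈ 24.64 cm

24.64 cm


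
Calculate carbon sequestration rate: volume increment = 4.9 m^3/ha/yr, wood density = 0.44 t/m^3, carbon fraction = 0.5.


C = 4.9 * 0.44 * 0.5 = 1.078 ≈ 1.08 t C/ha/yr

1.08 t C/ha/yr


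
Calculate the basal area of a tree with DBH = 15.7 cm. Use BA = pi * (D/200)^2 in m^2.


D/200 = 15.7/200 = 0.0785 m
(D/200)^2 = 0.0785^2 = 0.00616225
BA = 3.141593 * 0.00616225 = 0.0193593 ≈ 0.0194 m^2

0.0194 m^2


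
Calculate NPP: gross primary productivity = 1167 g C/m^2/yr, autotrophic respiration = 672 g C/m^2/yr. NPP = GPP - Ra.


NPP = GPP - Ra = 1167 - 672 = 495 g C/m^2/yr

495 g C/m^2/yr


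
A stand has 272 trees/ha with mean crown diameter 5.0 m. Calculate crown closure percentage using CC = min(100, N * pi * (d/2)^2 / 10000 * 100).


(d/2)^2 = (5.0/2)^2 = 2.5^2 = 6.25
Crown area = 3.141593 * 6.25 = 19.6350 m^2
N * area / 10000 * 100 = 272 * 19.6350 / 10000 * 100 = 53.4072
CC = min(100, 53.4072) = 53.4072 ≈ 53.4%

53.4%


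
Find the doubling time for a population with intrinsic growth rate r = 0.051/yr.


td = ln(2) / 0.051 = 0.693147 / 0.051 = 13.5911 ≈ 13.6 years

13.6 years


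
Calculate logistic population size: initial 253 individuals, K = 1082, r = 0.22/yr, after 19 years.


(K - N0)/N0 = (1082 - 253)/253 = 829/253 = 3.27668
r*t = 0.22 * 19 = 4.18; exp(-4.18) = 0.0152985
3.27668 * 0.0152985 = 0.0501283
1 + 0.0501283 = 1.05013
N = 1082 / 1.05013 = 1030.35 ≈ 1030

1030


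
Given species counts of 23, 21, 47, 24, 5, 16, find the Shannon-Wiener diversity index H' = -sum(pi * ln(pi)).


Total N = 23 + 21 + 47 + 24 + 5 + 16 = 136
Per-species terms:
  p = 23/136 = 0.169118; ln(p) = -1.777159; p*ln(p) = 0.169118 * (-1.777159) = -0.300550
  p = 21/136 = 0.154412; ln(p) = -1.868131; p*ln(p) = 0.154412 * (-1.868131) = -0.288462
  p = 47/136 = 0.345588; ln(p) = -1.062508; p*ln(p) = 0.345588 * (-1.062508) = -0.367190
  p = 24/136 = 0.176471; ln(p) = -1.734599; p*ln(p) = 0.176471 * (-1.734599) = -0.306106
  p = 5/136 = 0.036765; ln(p) = -3.303209; p*ln(p) = 0.036765 * (-3.303209) = -0.121442
  p = 16/136 = 0.117647; ln(p) = -2.140067; p*ln(p) = 0.117647 * (-2.140067) = -0.251772
sum(p*ln(p)) = (-0.300550) + (-0.288462) + (-0.367190) + (-0.306106) + (-0.121442) + (-0.251772) = -1.635522
H' = -(-1.635522) = 1.635522 ≈ 1.6355

1.6355


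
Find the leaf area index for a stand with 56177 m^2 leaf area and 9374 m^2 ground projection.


LAI = 56177 / 9374 = 5.9929 ≈ 5.99

5.99


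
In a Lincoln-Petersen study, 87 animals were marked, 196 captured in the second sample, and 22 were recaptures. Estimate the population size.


N = M * C / R = 87 * 196 / 22 = 17052 / 22 = 775.09 ≈ 775

775 individuals


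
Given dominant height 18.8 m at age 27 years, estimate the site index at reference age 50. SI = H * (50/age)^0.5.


50/27 = 1.85185
(1.85185)^0.5 = 1.36083
SI = 18.8 * 1.36083 = 25.5836 ≈ 25.6 m

25.6 m


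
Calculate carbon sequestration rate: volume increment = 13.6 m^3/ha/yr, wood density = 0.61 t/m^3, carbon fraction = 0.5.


C = 13.6 * 0.61 * 0.5 = 4.148 ≈ 4.15 t C/ha/yr

4.15 t C/ha/yr


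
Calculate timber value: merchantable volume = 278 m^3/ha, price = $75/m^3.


Value = 278 * 75 = $20850/ha

$20850/ha


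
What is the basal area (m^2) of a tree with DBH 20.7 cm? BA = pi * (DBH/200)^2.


D/200 = 20.7/200 = 0.1035 m
(D/200)^2 = 0.1035^2 = 0.01071225
BA = 3.141593 * 0.01071225 = 0.0336535 ≈ 0.0337 m^2

0.0337 m^2


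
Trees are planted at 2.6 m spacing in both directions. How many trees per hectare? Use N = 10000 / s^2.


N = 10000 / 2.6^2 = 10000 / 6.76 = 1479.29 ≈ 1479 trees/ha

1479 trees/ha


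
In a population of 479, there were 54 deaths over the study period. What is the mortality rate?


Mortality rate = 54 / 479 = 0.112735 ≈ 0.1127

0.1127


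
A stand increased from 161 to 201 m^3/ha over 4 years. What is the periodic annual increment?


PAI = (V2 - V1) / period = (201 - 161) / 4 = 40 / 4 = 10.00 m^3/ha/yr

10.00 m^3/ha/yr


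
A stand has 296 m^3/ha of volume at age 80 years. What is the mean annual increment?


MAI = 296 / 80 = 3.70 m^3/ha/yr

3.70 m^3/ha/yr


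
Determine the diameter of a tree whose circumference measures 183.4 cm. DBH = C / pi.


DBH = C / pi = 183.4 / 3.141593 = 58.3780 ≈ 58.38 cm

58.38 cm


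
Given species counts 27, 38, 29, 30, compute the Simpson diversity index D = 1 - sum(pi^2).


Total N = 27 + 38 + 29 + 30 = 124
Per-species terms:
  p = 27/124 = 0.217742; p^2 = 0.217742^2 = 0.047412
  p = 38/124 = 0.306452; p^2 = 0.306452^2 = 0.093913
  p = 29/124 = 0.233871; p^2 = 0.233871^2 = 0.054696
  p = 30/124 = 0.241935; p^2 = 0.241935^2 = 0.058533
sum(p^2) = 0.047412 + 0.093913 + 0.054696 + 0.058533 = 0.254554
D = 1 - 0.254554 = 0.745446 ≈ 0.7454

0.7454


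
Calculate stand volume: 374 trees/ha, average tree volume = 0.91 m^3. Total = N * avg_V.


V_stand = 374 * 0.91 = 340.34 ≈ 340.3 m^3/ha

340.3 m^3/ha


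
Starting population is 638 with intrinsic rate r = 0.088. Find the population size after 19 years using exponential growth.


r*t = 0.088 * 19 = 1.672
exp(1.672) = 5.32280
N = 638 * 5.32280 = 3395.95 ≈ 3396

3396


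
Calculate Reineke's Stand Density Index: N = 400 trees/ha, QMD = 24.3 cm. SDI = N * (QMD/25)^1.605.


QMD/25 = 24.3/25 = 0.972
(0.972)^1.605 = exp(1.605 * ln(0.972)) = exp(1.605 * (-0.0283995)) = exp(-0.0455812) = 0.955442
SDI = 400 * 0.955442 = 382.177 ≈ 382

382


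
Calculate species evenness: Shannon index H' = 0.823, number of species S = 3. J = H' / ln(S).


ln(3) = 1.09861
J = H' / ln(S) = 0.823 / 1.09861 = 0.749128 ≈ 0.7491

0.7491


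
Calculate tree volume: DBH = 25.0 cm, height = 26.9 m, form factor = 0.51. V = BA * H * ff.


(D/200)^2 = (25.0/200)^2 = 0.125^2 = 0.015625
BA = 3.141593 * 0.015625 = 0.0490874 m^2
V = 0.0490874 * 26.9 * 0.51 = 0.673430 ≈ 0.673 m^3

0.673 m^3


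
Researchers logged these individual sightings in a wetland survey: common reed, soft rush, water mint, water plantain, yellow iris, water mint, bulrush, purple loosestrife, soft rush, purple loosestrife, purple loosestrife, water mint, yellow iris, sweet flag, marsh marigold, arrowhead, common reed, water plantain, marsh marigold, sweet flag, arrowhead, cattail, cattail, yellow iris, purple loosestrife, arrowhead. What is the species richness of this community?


Total individuals logged = 26
Distinct species (count of individuals): common reed (2), soft rush (2), water mint (3), water plantain (2), yellow iris (3), bulrush (1), purple loosestrife (4), sweet flag (2), marsh marigold (2), arrowhead (3), cattail (2)
Species richness = number of distinct species = 11

11


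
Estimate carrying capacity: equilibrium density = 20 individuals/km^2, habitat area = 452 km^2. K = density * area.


K = 20 * 452 = 9040 individuals

9040 individuals


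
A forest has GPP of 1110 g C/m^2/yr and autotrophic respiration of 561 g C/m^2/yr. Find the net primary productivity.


NPP = GPP - Ra = 1110 - 561 = 549 g C/m^2/yr

549 g C/m^2/yr


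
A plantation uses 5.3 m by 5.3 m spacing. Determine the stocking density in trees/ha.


N = 10000 / 5.3^2 = 10000 / 28.09 = 355.999 ≈ 356 trees/ha

356 trees/ha


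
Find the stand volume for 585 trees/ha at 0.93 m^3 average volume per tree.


V_stand = 585 * 0.93 = 544.05 ≈ 544.1 m^3/ha

544.1 m^3/ha


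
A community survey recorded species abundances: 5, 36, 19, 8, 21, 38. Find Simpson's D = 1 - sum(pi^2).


Total N = 5 + 36 + 19 + 8 + 21 + 38 = 127
Per-species terms:
  p = 5/127 = 0.039370; p^2 = 0.039370^2 = 0.001550
  p = 36/127 = 0.283465; p^2 = 0.283465^2 = 0.080352
  p = 19/127 = 0.149606; p^2 = 0.149606^2 = 0.022382
  p = 8/127 = 0.062992; p^2 = 0.062992^2 = 0.003968
  p = 21/127 = 0.165354; p^2 = 0.165354^2 = 0.027342
  p = 38/127 = 0.299213; p^2 = 0.299213^2 = 0.089528
sum(p^2) = 0.001550 + 0.080352 + 0.022382 + 0.003968 + 0.027342 + 0.089528 = 0.225122
D = 1 - 0.225122 = 0.774878 ≈ 0.7749

0.7749


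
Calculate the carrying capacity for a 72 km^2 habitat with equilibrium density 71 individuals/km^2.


K = 71 * 72 = 5112 individuals

5112 individuals


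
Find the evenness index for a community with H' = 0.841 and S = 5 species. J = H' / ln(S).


ln(5) = 1.60944
J = H' / ln(S) = 0.841 / 1.60944 = 0.522542 ≈ 0.5225

0.5225


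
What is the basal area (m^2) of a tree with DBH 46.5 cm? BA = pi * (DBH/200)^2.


D/200 = 46.5/200 = 0.2325 m
(D/200)^2 = 0.2325^2 = 0.05405625
BA = 3.141593 * 0.05405625 = 0.169823 ≈ 0.1698 m^2

0.1698 m^2


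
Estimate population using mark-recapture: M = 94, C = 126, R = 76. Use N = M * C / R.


N = M * C / R = 94 * 126 / 76 = 11844 / 76 = 155.84 ≈ 156

156 individuals


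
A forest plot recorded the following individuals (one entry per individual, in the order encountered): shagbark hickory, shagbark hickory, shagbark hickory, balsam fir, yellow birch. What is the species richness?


Total individuals logged = 5
Distinct species (count of individuals): shagbark hickory (3), balsam fir (1), yellow birch (1)
Species richness = number of distinct species = 3

3


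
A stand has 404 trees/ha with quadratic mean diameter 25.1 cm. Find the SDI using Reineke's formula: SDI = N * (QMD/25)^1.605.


QMD/25 = 25.1/25 = 1.004
(1.004)^1.605 = exp(1.605 * ln(1.004)) = exp(1.605 * 0.00399202) = exp(0.00640719) = 1.00643
SDI = 404 * 1.00643 = 406.598 ≈ 407

407


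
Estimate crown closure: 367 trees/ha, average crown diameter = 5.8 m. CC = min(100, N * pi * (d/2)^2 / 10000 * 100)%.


(d/2)^2 = (5.8/2)^2 = 2.9^2 = 8.41
Crown area = 3.141593 * 8.41 = 26.4208 m^2
N * area / 10000 * 100 = 367 * 26.4208 / 10000 * 100 = 96.9643
CC = min(100, 96.9643) = 96.9643 ≈ 97.0%

97.0%


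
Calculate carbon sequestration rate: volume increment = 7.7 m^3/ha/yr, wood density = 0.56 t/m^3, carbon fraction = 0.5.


C = 7.7 * 0.56 * 0.5 = 2.156 ≈ 2.16 t C/ha/yr

2.16 t C/ha/yr


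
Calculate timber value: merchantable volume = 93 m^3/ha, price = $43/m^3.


Value = 93 * 43 = $3999/ha

$3999/ha


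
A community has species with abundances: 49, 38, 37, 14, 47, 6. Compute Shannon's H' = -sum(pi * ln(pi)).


Total N = 49 + 38 + 37 + 14 + 47 + 6 = 191
Per-species terms:
  p = 49/191 = 0.256545; ln(p) = -1.360451; p*ln(p) = 0.256545 * (-1.360451) = -0.349017
  p = 38/191 = 0.198953; ln(p) = -1.614687; p*ln(p) = 0.198953 * (-1.614687) = -0.321247
  p = 37/191 = 0.193717; ln(p) = -1.641357; p*ln(p) = 0.193717 * (-1.641357) = -0.317959
  p = 14/191 = 0.073298; ln(p) = -2.613222; p*ln(p) = 0.073298 * (-2.613222) = -0.191544
  p = 47/191 = 0.246073; ln(p) = -1.402127; p*ln(p) = 0.246073 * (-1.402127) = -0.345026
  p = 6/191 = 0.031414; ln(p) = -3.460502; p*ln(p) = 0.031414 * (-3.460502) = -0.108708
sum(p*ln(p)) = (-0.349017) + (-0.321247) + (-0.317959) + (-0.191544) + (-0.345026) + (-0.108708) = -1.633501
H' = -(-1.633501) = 1.633501 ≈ 1.6335

1.6335


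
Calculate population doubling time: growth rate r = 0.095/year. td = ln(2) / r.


td = ln(2) / 0.095 = 0.693147 / 0.095 = 7.29628 ≈ 7.3 years

7.3 years


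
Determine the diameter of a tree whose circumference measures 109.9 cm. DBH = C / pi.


DBH = C / pi = 109.9 / 3.141593 = 34.9823 ≈ 34.98 cm

34.98 cm


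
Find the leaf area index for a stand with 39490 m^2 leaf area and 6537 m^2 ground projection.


LAI = 39490 / 6537 = 6.0410 ≈ 6.04

6.04


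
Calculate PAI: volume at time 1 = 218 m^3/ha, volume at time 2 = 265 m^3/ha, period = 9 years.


PAI = (V2 - V1) / period = (265 - 218) / 9 = 47 / 9 = 5.2222 ≈ 5.22 m^3/ha/yr

5.22 m^3/ha/yr


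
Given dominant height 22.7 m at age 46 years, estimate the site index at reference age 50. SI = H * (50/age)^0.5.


50/46 = 1.08696
(1.08696)^0.5 = 1.04257
SI = 22.7 * 1.04257 = 23.6663 ≈ 23.7 m

23.7 m


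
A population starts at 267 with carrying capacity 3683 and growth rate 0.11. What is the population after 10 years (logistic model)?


(K - N0)/N0 = (3683 - 267)/267 = 3416/267 = 12.7940
r*t = 0.11 * 10 = 1.1; exp(-1.1) = 0.332871
12.7940 * 0.332871 = 4.25875
1 + 4.25875 = 5.25875
N = 3683 / 5.25875 = 700.357 ≈ 700

700


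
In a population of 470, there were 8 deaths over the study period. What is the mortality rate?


Mortality rate = 8 / 470 = 0.017021 ≈ 0.0170

0.0170


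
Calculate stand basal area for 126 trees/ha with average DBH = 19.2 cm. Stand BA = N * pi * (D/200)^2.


(D/200)^2 = (19.2/200)^2 = 0.096^2 = 0.009216
Individual BA = 3.141593 * 0.009216 = 0.0289529 m^2
Stand BA = 126 * 0.0289529 = 3.64807 ≈ 3.65 m^2/ha

3.65 m^2/ha


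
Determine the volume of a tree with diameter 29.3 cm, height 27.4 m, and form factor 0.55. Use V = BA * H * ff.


(D/200)^2 = (29.3/200)^2 = 0.1465^2 = 0.02146225
BA = 3.141593 * 0.02146225 = 0.0674257 m^2
V = 0.0674257 * 27.4 * 0.55 = 1.01611 ≈ 1.016 m^3

1.016 m^3


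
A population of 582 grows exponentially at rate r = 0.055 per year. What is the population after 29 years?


r*t = 0.055 * 29 = 1.595
exp(1.595) = 4.92833
N = 582 * 4.92833 = 2868.29 ≈ 2868

2868


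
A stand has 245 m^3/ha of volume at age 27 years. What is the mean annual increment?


MAI = 245 / 27 = 9.0741 ≈ 9.07 m^3/ha/yr

9.07 m^3/ha/yr


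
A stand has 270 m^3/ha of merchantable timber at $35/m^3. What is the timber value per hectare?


Value = 270 * 35 = $9450/ha

$9450/ha


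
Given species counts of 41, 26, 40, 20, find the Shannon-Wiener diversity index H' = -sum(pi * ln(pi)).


Total N = 41 + 26 + 40 + 20 = 127
Per-species terms:
  p = 41/127 = 0.322835; ln(p) = -1.130614; p*ln(p) = 0.322835 * (-1.130614) = -0.365002
  p = 26/127 = 0.204724; ln(p) = -1.586093; p*ln(p) = 0.204724 * (-1.586093) = -0.324711
  p = 40/127 = 0.314961; ln(p) = -1.155306; p*ln(p) = 0.314961 * (-1.155306) = -0.363876
  p = 20/127 = 0.157480; ln(p) = -1.848457; p*ln(p) = 0.157480 * (-1.848457) = -0.291095
sum(p*ln(p)) = (-0.365002) + (-0.324711) + (-0.363876) + (-0.291095) = -1.344684
H' = -(-1.344684) = 1.344684 ≈ 1.3447

1.3447


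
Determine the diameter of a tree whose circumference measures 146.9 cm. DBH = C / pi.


DBH = C / pi = 146.9 / 3.141593 = 46.7597 ≈ 46.76 cm

46.76 cm


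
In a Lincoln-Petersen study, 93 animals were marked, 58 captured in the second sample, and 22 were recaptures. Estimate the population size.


N = M * C / R = 93 * 58 / 22 = 5394 / 22 = 245.18 ≈ 245

245 individuals


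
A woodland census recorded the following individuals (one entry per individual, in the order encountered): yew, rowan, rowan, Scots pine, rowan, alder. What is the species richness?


Total individuals logged = 6
Distinct species (count of individuals): yew (1), rowan (3), Scots pine (1), alder (1)
Species richness = number of distinct species = 4

4


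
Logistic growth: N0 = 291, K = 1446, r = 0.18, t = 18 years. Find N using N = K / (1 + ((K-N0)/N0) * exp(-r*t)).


(K - N0)/N0 = (1446 - 291)/291 = 1155/291 = 3.96907
r*t = 0.18 * 18 = 3.24; exp(-3.24) = 0.0391639
3.96907 * 0.0391639 = 0.155444
1 + 0.155444 = 1.15544
N = 1446 / 1.15544 = 1251.47 ≈ 1251

1251


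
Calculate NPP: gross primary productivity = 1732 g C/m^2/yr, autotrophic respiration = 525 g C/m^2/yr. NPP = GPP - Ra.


NPP = GPP - Ra = 1732 - 525 = 1207 g C/m^2/yr

1207 g C/m^2/yr


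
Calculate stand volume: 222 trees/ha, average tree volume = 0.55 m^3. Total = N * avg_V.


V_stand = 222 * 0.55 = 122.1 m^3/ha

122.1 m^3/ha


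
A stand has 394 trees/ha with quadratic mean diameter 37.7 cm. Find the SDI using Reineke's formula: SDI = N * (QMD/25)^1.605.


QMD/25 = 37.7/25 = 1.508
(1.508)^1.605 = exp(1.605 * ln(1.508)) = exp(1.605 * 0.410784) = exp(0.659308) = 1.93345
SDI = 394 * 1.93345 = 761.779 ≈ 762

762


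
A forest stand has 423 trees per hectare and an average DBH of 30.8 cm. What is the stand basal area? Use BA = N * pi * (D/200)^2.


(D/200)^2 = (30.8/200)^2 = 0.154^2 = 0.023716
Individual BA = 3.141593 * 0.023716 = 0.0745060 m^2
Stand BA = 423 * 0.0745060 = 31.5160 ≈ 31.52 m^2/ha

31.52 m^2/ha


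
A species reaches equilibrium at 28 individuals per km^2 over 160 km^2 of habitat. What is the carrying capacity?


K = 28 * 160 = 4480 individuals

4480 individuals


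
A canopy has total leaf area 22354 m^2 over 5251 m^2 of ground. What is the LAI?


LAI = 22354 / 5251 = 4.2571 ≈ 4.26

4.26


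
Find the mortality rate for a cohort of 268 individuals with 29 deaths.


Mortality rate = 29 / 268 = 0.108209 ≈ 0.1082

0.1082


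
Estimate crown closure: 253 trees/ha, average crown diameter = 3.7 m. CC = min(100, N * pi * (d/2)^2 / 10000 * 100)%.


(d/2)^2 = (3.7/2)^2 = 1.85^2 = 3.4225
Crown area = 3.141593 * 3.4225 = 10.7521 m^2
N * area / 10000 * 100 = 253 * 10.7521 / 10000 * 100 = 27.2028
CC = min(100, 27.2028) = 27.2028 ≈ 27.2%

27.2%


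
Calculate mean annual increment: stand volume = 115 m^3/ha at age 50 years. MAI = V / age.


MAI = 115 / 50 = 2.30 m^3/ha/yr

2.30 m^3/ha/yr


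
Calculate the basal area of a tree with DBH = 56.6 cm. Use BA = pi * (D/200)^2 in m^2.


D/200 = 56.6/200 = 0.283 m
(D/200)^2 = 0.283^2 = 0.080089
BA = 3.141593 * 0.080089 = 0.251607 ≈ 0.2516 m^2

0.2516 m^2


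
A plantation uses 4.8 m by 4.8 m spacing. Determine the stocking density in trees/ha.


N = 10000 / 4.8^2 = 10000 / 23.04 = 434.028 ≈ 434 trees/ha

434 trees/ha


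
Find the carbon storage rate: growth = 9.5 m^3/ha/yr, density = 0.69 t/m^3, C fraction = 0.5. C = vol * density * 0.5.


C = 9.5 * 0.69 * 0.5 = 3.2775 ≈ 3.28 t C/ha/yr

3.28 t C/ha/yr


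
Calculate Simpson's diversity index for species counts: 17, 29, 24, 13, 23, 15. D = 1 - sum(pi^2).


Total N = 17 + 29 + 24 + 13 + 23 + 15 = 121
Per-species terms:
  p = 17/121 = 0.140496; p^2 = 0.140496^2 = 0.019739
  p = 29/121 = 0.239669; p^2 = 0.239669^2 = 0.057441
  p = 24/121 = 0.198347; p^2 = 0.198347^2 = 0.039342
  p = 13/121 = 0.107438; p^2 = 0.107438^2 = 0.011543
  p = 23/121 = 0.190083; p^2 = 0.190083^2 = 0.036132
  p = 15/121 = 0.123967; p^2 = 0.123967^2 = 0.015368
sum(p^2) = 0.019739 + 0.057441 + 0.039342 + 0.011543 + 0.036132 + 0.015368 = 0.179565
D = 1 - 0.179565 = 0.820435 ≈ 0.8204

0.8204


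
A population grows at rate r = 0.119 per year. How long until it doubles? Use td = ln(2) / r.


td = ln(2) / 0.119 = 0.693147 / 0.119 = 5.82476 ≈ 5.8 years

5.8 years


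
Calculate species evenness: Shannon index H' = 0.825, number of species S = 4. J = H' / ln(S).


ln(4) = 1.38629
J = H' / ln(S) = 0.825 / 1.38629 = 0.595114 ≈ 0.5951

0.5951


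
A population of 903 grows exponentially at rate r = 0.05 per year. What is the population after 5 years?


r*t = 0.05 * 5 = 0.25
exp(0.25) = 1.28403
N = 903 * 1.28403 = 1159.48 ≈ 1159

1159


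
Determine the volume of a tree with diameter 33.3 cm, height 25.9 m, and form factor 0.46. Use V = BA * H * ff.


(D/200)^2 = (33.3/200)^2 = 0.1665^2 = 0.02772225
BA = 3.141593 * 0.02772225 = 0.0870920 m^2
V = 0.0870920 * 25.9 * 0.46 = 1.03761 ≈ 1.038 m^3

1.038 m^3


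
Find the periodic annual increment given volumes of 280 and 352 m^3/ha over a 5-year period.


PAI = (V2 - V1) / period = (352 - 280) / 5 = 72 / 5 = 14.40 m^3/ha/yr

14.40 m^3/ha/yr


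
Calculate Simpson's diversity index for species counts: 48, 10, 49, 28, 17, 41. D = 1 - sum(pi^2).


Total N = 48 + 10 + 49 + 28 + 17 + 41 = 193
Per-species terms:
  p = 48/193 = 0.248705; p^2 = 0.248705^2 = 0.061854
  p = 10/193 = 0.051813; p^2 = 0.051813^2 = 0.002685
  p = 49/193 = 0.253886; p^2 = 0.253886^2 = 0.064458
  p = 28/193 = 0.145078; p^2 = 0.145078^2 = 0.021048
  p = 17/193 = 0.088083; p^2 = 0.088083^2 = 0.007759
  p = 41/193 = 0.212435; p^2 = 0.212435^2 = 0.045129
sum(p^2) = 0.061854 + 0.002685 + 0.064458 + 0.021048 + 0.007759 + 0.045129 = 0.202933
D = 1 - 0.202933 = 0.797067 ≈ 0.7971

0.7971


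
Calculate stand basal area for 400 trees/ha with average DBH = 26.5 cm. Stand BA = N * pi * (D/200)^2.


(D/200)^2 = (26.5/200)^2 = 0.1325^2 = 0.01755625
Individual BA = 3.141593 * 0.01755625 = 0.0551546 m^2
Stand BA = 400 * 0.0551546 = 22.0618 ≈ 22.06 m^2/ha

22.06 m^2/ha


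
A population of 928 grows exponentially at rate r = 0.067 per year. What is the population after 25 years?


r*t = 0.067 * 25 = 1.675
exp(1.675) = 5.33880
N = 928 * 5.33880 = 4954.41 ≈ 4954

4954


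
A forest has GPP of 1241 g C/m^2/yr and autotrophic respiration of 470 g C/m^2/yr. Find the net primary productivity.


NPP = GPP - Ra = 1241 - 470 = 771 g C/m^2/yr

771 g C/m^2/yr


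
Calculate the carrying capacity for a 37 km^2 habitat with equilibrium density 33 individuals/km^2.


K = 33 * 37 = 1221 individuals

1221 individuals


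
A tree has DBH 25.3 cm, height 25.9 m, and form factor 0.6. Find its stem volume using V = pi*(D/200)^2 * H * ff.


(D/200)^2 = (25.3/200)^2 = 0.1265^2 = 0.01600225
BA = 3.141593 * 0.01600225 = 0.0502726 m^2
V = 0.0502726 * 25.9 * 0.6 = 0.781236 ≈ 0.781 m^3

0.781 m^3


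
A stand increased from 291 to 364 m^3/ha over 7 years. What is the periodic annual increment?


PAI = (V2 - V1) / period = (364 - 291) / 7 = 73 / 7 = 10.4286 ≈ 10.43 m^3/ha/yr

10.43 m^3/ha/yr


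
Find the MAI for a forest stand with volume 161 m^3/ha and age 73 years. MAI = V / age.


MAI = 161 / 73 = 2.2055 ≈ 2.21 m^3/ha/yr

2.21 m^3/ha/yr


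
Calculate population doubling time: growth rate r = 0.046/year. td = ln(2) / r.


td = ln(2) / 0.046 = 0.693147 / 0.046 = 15.0684 ≈ 15.1 years

15.1 years


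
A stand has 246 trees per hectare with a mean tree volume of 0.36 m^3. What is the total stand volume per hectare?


V_stand = 246 * 0.36 = 88.56 ≈ 88.6 m^3/ha

88.6 m^3/ha


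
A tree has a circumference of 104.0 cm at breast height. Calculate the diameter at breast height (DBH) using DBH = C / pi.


DBH = C / pi = 104.0 / 3.141593 = 33.1042 ≈ 33.10 cm

33.10 cm


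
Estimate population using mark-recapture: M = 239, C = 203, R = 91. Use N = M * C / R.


N = M * C / R = 239 * 203 / 91 = 48517 / 91 = 533.15 ≈ 533

533 individuals


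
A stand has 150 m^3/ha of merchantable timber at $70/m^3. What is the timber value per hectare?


Value = 150 * 70 = $10500/ha

$10500/ha


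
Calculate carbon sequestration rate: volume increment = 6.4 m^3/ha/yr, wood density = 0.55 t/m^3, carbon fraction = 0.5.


C = 6.4 * 0.55 * 0.5 = 1.76 t C/ha/yr

1.76 t C/ha/yr


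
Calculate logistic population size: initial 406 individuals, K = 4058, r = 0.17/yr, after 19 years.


(K - N0)/N0 = (4058 - 406)/406 = 3652/406 = 8.99507
r*t = 0.17 * 19 = 3.23; exp(-3.23) = 0.0395575
8.99507 * 0.0395575 = 0.355822
1 + 0.355822 = 1.35582
N = 4058 / 1.35582 = 2993.02 ≈ 2993

2993


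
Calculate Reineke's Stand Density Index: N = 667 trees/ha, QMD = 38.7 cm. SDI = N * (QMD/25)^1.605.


QMD/25 = 38.7/25 = 1.548
(1.548)^1.605 = exp(1.605 * ln(1.548)) = exp(1.605 * 0.436964) = exp(0.701327) = 2.01643
SDI = 667 * 2.01643 = 1344.96 ≈ 1345

1345


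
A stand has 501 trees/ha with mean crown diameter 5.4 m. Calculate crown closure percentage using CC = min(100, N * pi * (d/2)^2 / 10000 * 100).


(d/2)^2 = (5.4/2)^2 = 2.7^2 = 7.29
Crown area = 3.141593 * 7.29 = 22.9022 m^2
N * area / 10000 * 100 = 501 * 22.9022 / 10000 * 100 = 114.740
CC = min(100, 114.740) = 100%

100%


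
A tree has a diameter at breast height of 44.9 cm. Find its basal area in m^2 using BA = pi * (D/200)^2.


D/200 = 44.9/200 = 0.2245 m
(D/200)^2 = 0.2245^2 = 0.05040025
BA = 3.141593 * 0.05040025 = 0.158337 ≈ 0.1583 m^2

0.1583 m^2


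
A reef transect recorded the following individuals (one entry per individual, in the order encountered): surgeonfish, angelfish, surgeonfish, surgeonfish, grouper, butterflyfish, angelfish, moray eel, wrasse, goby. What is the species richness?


Total individuals logged = 10
Distinct species (count of individuals): surgeonfish (3), angelfish (2), grouper (1), butterflyfish (1), moray eel (1), wrasse (1), goby (1)
Species richness = number of distinct species = 7

7


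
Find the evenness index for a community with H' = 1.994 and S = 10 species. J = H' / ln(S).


ln(10) = 2.30259
J = H' / ln(S) = 1.994 / 2.30259 = 0.865981 ≈ 0.8660

0.8660


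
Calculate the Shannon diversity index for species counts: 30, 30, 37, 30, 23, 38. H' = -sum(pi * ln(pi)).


Total N = 30 + 30 + 37 + 30 + 23 + 38 = 188
Per-species terms:
  p = 30/188 = 0.159574; ln(p) = -1.835248; p*ln(p) = 0.159574 * (-1.835248) = -0.292858
  p = 30/188 = 0.159574; ln(p) = -1.835248; p*ln(p) = 0.159574 * (-1.835248) = -0.292858
  p = 37/188 = 0.196809; ln(p) = -1.625522; p*ln(p) = 0.196809 * (-1.625522) = -0.319917
  p = 30/188 = 0.159574; ln(p) = -1.835248; p*ln(p) = 0.159574 * (-1.835248) = -0.292858
  p = 23/188 = 0.122340; ln(p) = -2.100951; p*ln(p) = 0.122340 * (-2.100951) = -0.257030
  p = 38/188 = 0.202128; ln(p) = -1.598854; p*ln(p) = 0.202128 * (-1.598854) = -0.323173
sum(p*ln(p)) = (-0.292858) + (-0.292858) + (-0.319917) + (-0.292858) + (-0.257030) + (-0.323173) = -1.778694
H' = -(-1.778694) = 1.778694 ≈ 1.7787

1.7787


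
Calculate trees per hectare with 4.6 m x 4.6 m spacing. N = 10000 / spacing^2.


N = 10000 / 4.6^2 = 10000 / 21.16 = 472.590 ≈ 473 trees/ha

473 trees/ha


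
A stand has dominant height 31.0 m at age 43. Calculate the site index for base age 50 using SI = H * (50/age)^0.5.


50/43 = 1.16279
(1.16279)^0.5 = 1.07833
SI = 31.0 * 1.07833 = 33.4282 ≈ 33.4 m

33.4 m


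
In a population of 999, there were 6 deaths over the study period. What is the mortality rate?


Mortality rate = 6 / 999 = 0.006006 ≈ 0.0060

0.0060


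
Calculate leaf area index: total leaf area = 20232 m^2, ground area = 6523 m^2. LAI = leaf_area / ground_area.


LAI = 20232 / 6523 = 3.1016 ≈ 3.10

3.10


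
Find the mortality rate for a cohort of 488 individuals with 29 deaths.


Mortality rate = 29 / 488 = 0.059426 ≈ 0.0594

0.0594


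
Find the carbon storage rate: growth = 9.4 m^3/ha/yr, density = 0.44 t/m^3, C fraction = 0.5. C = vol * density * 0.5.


C = 9.4 * 0.44 * 0.5 = 2.068 ≈ 2.07 t C/ha/yr

2.07 t C/ha/yr


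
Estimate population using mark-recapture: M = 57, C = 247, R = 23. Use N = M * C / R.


N = M * C / R = 57 * 247 / 23 = 14079 / 23 = 612.13 ≈ 612

612 individuals


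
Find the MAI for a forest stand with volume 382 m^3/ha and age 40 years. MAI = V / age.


MAI = 382 / 40 = 9.55 m^3/ha/yr

9.55 m^3/ha/yr


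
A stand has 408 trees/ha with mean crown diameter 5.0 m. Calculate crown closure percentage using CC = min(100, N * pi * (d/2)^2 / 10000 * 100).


(d/2)^2 = (5.0/2)^2 = 2.5^2 = 6.25
Crown area = 3.141593 * 6.25 = 19.6350 m^2
N * area / 10000 * 100 = 408 * 19.6350 / 10000 * 100 = 80.1108
CC = min(100, 80.1108) = 80.1108 ≈ 80.1%

80.1%


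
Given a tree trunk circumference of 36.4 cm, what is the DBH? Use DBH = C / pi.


DBH = C / pi = 36.4 / 3.141593 = 11.5865 ≈ 11.59 cm

11.59 cm


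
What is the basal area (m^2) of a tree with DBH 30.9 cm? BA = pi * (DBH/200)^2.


D/200 = 30.9/200 = 0.1545 m
(D/200)^2 = 0.1545^2 = 0.02387025
BA = 3.141593 * 0.02387025 = 0.0749906 ≈ 0.0750 m^2

0.0750 m^2


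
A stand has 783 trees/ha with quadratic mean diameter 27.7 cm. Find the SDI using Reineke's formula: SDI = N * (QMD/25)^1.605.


QMD/25 = 27.7/25 = 1.108
(1.108)^1.605 = exp(1.605 * ln(1.108)) = exp(1.605 * 0.102557) = exp(0.164604) = 1.17893
SDI = 783 * 1.17893 = 923.102 ≈ 923

923


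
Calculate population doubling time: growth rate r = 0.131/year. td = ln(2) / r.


td = ln(2) / 0.131 = 0.693147 / 0.131 = 5.29120 ≈ 5.3 years

5.3 years


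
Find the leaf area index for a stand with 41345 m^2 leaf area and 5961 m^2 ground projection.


LAI = 41345 / 5961 = 6.9359 ≈ 6.94

6.94


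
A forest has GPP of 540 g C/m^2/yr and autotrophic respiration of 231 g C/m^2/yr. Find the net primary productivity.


NPP = GPP - Ra = 540 - 231 = 309 g C/m^2/yr

309 g C/m^2/yr


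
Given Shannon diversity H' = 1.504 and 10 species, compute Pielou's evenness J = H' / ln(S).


ln(10) = 2.30259
J = H' / ln(S) = 1.504 / 2.30259 = 0.653178 ≈ 0.6532

0.6532


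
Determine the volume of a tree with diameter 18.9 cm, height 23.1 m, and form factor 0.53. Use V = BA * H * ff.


(D/200)^2 = (18.9/200)^2 = 0.0945^2 = 0.00893025
BA = 3.141593 * 0.00893025 = 0.0280552 m^2
V = 0.0280552 * 23.1 * 0.53 = 0.343480 ≈ 0.343 m^3

0.343 m^3


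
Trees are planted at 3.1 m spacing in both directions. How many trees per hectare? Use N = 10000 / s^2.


N = 10000 / 3.1^2 = 10000 / 9.61 = 1040.58 ≈ 1041 trees/ha

1041 trees/ha


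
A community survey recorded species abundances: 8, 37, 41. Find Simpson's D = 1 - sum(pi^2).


Total N = 8 + 37 + 41 = 86
Per-species terms:
  p = 8/86 = 0.093023; p^2 = 0.093023^2 = 0.008653
  p = 37/86 = 0.430233; p^2 = 0.430233^2 = 0.185100
  p = 41/86 = 0.476744; p^2 = 0.476744^2 = 0.227285
sum(p^2) = 0.008653 + 0.185100 + 0.227285 = 0.421038
D = 1 - 0.421038 = 0.578962 ≈ 0.5790

0.5790


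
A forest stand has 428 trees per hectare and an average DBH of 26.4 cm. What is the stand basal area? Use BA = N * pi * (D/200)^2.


(D/200)^2 = (26.4/200)^2 = 0.132^2 = 0.017424
Individual BA = 3.141593 * 0.017424 = 0.0547391 m^2
Stand BA = 428 * 0.0547391 = 23.4283 ≈ 23.43 m^2/ha

23.43 m^2/ha


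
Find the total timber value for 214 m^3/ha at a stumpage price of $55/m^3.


Value = 214 * 55 = $11770/ha

$11770/ha


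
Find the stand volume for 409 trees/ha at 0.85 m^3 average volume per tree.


V_stand = 409 * 0.85 = 347.65 ≈ 347.7 m^3/ha

347.7 m^3/ha


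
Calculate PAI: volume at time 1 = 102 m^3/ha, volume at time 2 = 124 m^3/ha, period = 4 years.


PAI = (V2 - V1) / period = (124 - 102) / 4 = 22 / 4 = 5.50 m^3/ha/yr

5.50 m^3/ha/yr


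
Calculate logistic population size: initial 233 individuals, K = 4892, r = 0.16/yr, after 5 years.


(K - N0)/N0 = (4892 - 233)/233 = 4659/233 = 19.9957
r*t = 0.16 * 5 = 0.8; exp(-0.8) = 0.449329
19.9957 * 0.449329 = 8.98465
1 + 8.98465 = 9.98465
N = 4892 / 9.98465 = 489.952 ≈ 490

490


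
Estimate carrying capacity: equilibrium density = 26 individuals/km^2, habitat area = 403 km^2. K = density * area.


K = 26 * 403 = 10478 individuals

10478 individuals


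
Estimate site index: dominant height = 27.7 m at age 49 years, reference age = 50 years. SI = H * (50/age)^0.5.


50/49 = 1.02041
(1.02041)^0.5 = 1.01015
SI = 27.7 * 1.01015 = 27.9812 ≈ 28.0 m

28.0 m


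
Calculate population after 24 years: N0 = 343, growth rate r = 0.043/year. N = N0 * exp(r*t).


r*t = 0.043 * 24 = 1.032
exp(1.032) = 2.80667
N = 343 * 2.80667 = 962.688 ≈ 963

963


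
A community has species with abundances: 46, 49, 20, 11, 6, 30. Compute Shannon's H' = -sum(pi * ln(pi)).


Total N = 46 + 49 + 20 + 11 + 6 + 30 = 162
Per-species terms:
  p = 46/162 = 0.283951; ln(p) = -1.258954; p*ln(p) = 0.283951 * (-1.258954) = -0.357481
  p = 49/162 = 0.302469; ln(p) = -1.195776; p*ln(p) = 0.302469 * (-1.195776) = -0.361685
  p = 20/162 = 0.123457; ln(p) = -2.091862; p*ln(p) = 0.123457 * (-2.091862) = -0.258255
  p = 11/162 = 0.067901; ln(p) = -2.689705; p*ln(p) = 0.067901 * (-2.689705) = -0.182634
  p = 6/162 = 0.037037; ln(p) = -3.295838; p*ln(p) = 0.037037 * (-3.295838) = -0.122068
  p = 30/162 = 0.185185; ln(p) = -1.686400; p*ln(p) = 0.185185 * (-1.686400) = -0.312296
sum(p*ln(p)) = (-0.357481) + (-0.361685) + (-0.258255) + (-0.182634) + (-0.122068) + (-0.312296) = -1.594419
H' = -(-1.594419) = 1.594419 ≈ 1.5944

1.5944


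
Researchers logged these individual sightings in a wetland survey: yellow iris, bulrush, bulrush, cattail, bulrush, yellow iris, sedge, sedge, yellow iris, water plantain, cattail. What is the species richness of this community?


Total individuals logged = 11
Distinct species (count of individuals): yellow iris (3), bulrush (3), cattail (2), sedge (2), water plantain (1)
Species richness = number of distinct species = 5

5


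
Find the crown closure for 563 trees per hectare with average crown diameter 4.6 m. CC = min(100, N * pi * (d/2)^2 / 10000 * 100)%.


(d/2)^2 = (4.6/2)^2 = 2.3^2 = 5.29
Crown area = 3.141593 * 5.29 = 16.6190 m^2
N * area / 10000 * 100 = 563 * 16.6190 / 10000 * 100 = 93.5650
CC = min(100, 93.5650) = 93.5650 ≈ 93.6%

93.6%


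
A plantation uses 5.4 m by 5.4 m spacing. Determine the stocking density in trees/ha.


N = 10000 / 5.4^2 = 10000 / 29.16 = 342.936 ≈ 343 trees/ha

343 trees/ha


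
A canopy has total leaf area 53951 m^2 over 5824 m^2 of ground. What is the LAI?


LAI = 53951 / 5824 = 9.2636 ≈ 9.26

9.26


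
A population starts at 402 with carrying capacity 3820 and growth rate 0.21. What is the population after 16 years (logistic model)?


(K - N0)/N0 = (3820 - 402)/402 = 3418/402 = 8.50249
r*t = 0.21 * 16 = 3.36; exp(-3.36) = 0.0347353
8.50249 * 0.0347353 = 0.295337
1 + 0.295337 = 1.29534
N = 3820 / 1.29534 = 2949.03 ≈ 2949

2949


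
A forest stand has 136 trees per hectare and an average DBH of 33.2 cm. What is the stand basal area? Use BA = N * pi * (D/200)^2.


(D/200)^2 = (33.2/200)^2 = 0.166^2 = 0.027556
Individual BA = 3.141593 * 0.027556 = 0.0865697 m^2
Stand BA = 136 * 0.0865697 = 11.7735 ≈ 11.77 m^2/ha

11.77 m^2/ha


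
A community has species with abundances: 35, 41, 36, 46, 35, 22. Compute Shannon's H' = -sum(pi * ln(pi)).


Total N = 35 + 41 + 36 + 46 + 35 + 22 = 215
Per-species terms:
  p = 35/215 = 0.162791; ln(p) = -1.815288; p*ln(p) = 0.162791 * (-1.815288) = -0.295513
  p = 41/215 = 0.190698; ln(p) = -1.657064; p*ln(p) = 0.190698 * (-1.657064) = -0.315999
  p = 36/215 = 0.167442; ln(p) = -1.787118; p*ln(p) = 0.167442 * (-1.787118) = -0.299239
  p = 46/215 = 0.213953; ln(p) = -1.541999; p*ln(p) = 0.213953 * (-1.541999) = -0.329915
  p = 35/215 = 0.162791; ln(p) = -1.815288; p*ln(p) = 0.162791 * (-1.815288) = -0.295513
  p = 22/215 = 0.102326; ln(p) = -2.279591; p*ln(p) = 0.102326 * (-2.279591) = -0.233261
sum(p*ln(p)) = (-0.295513) + (-0.315999) + (-0.299239) + (-0.329915) + (-0.295513) + (-0.233261) = -1.769440
H' = -(-1.769440) = 1.769440 ≈ 1.7694

1.7694
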